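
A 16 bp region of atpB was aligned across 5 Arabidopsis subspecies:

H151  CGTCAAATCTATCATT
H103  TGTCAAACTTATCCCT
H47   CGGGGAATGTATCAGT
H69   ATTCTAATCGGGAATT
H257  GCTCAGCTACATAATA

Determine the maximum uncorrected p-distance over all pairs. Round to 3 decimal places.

0.750

Pairwise Hamming distances:
  H151 vs H103: 5
  H151 vs H47: 5
  H151 vs H69: 7
  H151 vs H257: 8
  H103 vs H47: 8
  H103 vs H69: 11
  H103 vs H257: 11
  H47 vs H69: 11
  H47 vs H257: 12
  H69 vs H257: 10
The largest is 12 mismatches, between H47 and H257; p = 12/16 = 0.750.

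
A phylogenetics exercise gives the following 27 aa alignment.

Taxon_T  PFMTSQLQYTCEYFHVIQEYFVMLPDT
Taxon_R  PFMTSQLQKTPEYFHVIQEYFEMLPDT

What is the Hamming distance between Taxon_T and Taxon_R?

3

Differing sites — 9:Y/K; 11:C/P; 22:V/E.
That gives 3 mismatches out of 27 aligned sites, so the Hamming distance is 3.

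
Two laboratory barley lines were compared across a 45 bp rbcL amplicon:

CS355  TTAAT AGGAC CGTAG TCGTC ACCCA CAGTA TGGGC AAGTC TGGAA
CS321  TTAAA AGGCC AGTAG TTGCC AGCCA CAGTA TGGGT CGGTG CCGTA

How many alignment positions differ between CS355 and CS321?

13

Mismatches occur at site 5 (T/A), site 9 (A/C), site 11 (C/A), site 17 (C/T), site 19 (T/C), site 22 (C/G), site 35 (C/T), site 36 (A/C), site 37 (A/G), site 40 (C/G), site 41 (T/C), site 42 (G/C), site 44 (A/T).
That gives 13 mismatches out of 45 aligned sites, so the Hamming distance is 13.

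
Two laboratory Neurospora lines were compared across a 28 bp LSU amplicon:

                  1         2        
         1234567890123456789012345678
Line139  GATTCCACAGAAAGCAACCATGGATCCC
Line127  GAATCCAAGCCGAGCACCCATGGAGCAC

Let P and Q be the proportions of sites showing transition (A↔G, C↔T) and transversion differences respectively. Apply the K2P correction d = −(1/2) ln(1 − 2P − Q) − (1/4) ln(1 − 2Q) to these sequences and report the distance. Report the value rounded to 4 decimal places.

Differing sites — 3:T/A (Tv); 8:C/A (Tv); 9:A/G (Ti); 10:G/C (Tv); 11:A/C (Tv); 12:A/G (Ti); 17:A/C (Tv); 25:T/G (Tv); 27:C/A (Tv).
Of the 9 differences, 2 transitions and 7 transversions over 28 sites: P = 2/28 = 0.071429, Q = 7/28 = 0.250000.
d = −0.5·ln(0.607142) − 0.25·ln(0.500000) = −0.5·(-0.498993) − 0.25·(-0.693147) = 0.4228.

0.4228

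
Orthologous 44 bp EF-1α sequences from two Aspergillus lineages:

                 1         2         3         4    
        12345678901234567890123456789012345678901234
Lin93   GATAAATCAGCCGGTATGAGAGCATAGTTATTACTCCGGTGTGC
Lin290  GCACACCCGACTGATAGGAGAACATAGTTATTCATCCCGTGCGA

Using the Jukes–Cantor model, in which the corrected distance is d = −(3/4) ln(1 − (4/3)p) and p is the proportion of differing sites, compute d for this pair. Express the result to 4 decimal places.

0.4975

Mismatches occur at site 2 (A/C), site 3 (T/A), site 4 (A/C), site 6 (A/C), site 7 (T/C), site 9 (A/G), site 10 (G/A), site 12 (C/T), site 14 (G/A), site 17 (T/G), site 22 (G/A), site 33 (A/C), site 34 (C/A), site 38 (G/C), site 42 (T/C), site 44 (C/A).
p = 16/44 = 0.363636.
d = −0.75 · ln(1 − (4/3)·0.363636) = −0.75 · ln(0.515152) = −0.75 · (-0.663293) = 0.4975.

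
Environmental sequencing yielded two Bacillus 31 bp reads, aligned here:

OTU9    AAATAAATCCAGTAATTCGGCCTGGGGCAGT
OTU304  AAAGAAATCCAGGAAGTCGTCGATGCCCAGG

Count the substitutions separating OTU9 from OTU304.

Mismatches occur at site 4 (T→G), site 13 (T→G), site 16 (T→G), site 20 (G→T), site 22 (C→G), site 23 (T→A), site 24 (G→T), site 26 (G→C), site 27 (G→C), site 31 (T→G).
That gives 10 mismatches out of 31 aligned sites, so the Hamming distance is 10.

10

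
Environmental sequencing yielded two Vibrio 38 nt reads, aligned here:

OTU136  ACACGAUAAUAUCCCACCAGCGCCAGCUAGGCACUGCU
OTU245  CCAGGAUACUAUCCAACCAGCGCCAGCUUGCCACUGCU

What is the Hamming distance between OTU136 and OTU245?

The sequences differ at positions 1 (A/C), 4 (C/G), 9 (A/C), 15 (C/A), 29 (A/U), 31 (G/C).
That gives 6 mismatches out of 38 aligned sites, so the Hamming distance is 6.

6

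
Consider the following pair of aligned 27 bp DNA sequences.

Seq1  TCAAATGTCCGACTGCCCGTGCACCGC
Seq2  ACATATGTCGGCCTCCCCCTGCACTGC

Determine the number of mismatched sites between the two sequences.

Mismatches occur at site 1 (T→A), site 4 (A→T), site 10 (C→G), site 12 (A→C), site 15 (G→C), site 19 (G→C), site 25 (C→T).
That gives 7 mismatches out of 27 aligned sites, so the Hamming distance is 7.

7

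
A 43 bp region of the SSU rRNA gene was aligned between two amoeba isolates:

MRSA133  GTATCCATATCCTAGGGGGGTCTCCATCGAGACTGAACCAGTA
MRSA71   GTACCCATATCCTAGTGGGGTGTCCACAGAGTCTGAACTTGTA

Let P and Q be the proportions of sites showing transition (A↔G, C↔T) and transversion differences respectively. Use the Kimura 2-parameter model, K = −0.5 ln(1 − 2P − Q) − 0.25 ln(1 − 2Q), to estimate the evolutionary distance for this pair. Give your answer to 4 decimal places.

Mismatches occur at site 4 (T↔C, transition), site 16 (G↔T, transversion), site 22 (C↔G, transversion), site 27 (T↔C, transition), site 28 (C↔A, transversion), site 32 (A↔T, transversion), site 39 (C↔T, transition), site 40 (A↔T, transversion).
Of the 8 differences, 3 transitions and 5 transversions over 43 sites: P = 3/43 = 0.069767, Q = 5/43 = 0.116279.
d = −0.5·ln(0.744187) − 0.25·ln(0.767442) = −0.5·(-0.295463) − 0.25·(-0.264692) = 0.2139.

0.2139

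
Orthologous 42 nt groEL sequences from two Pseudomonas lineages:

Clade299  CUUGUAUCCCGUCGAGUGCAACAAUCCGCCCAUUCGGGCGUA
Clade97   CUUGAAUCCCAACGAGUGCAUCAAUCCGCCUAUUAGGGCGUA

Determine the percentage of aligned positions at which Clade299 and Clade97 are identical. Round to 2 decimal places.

85.71%

Differing sites — 5:U/A; 11:G/A; 12:U/A; 21:A/U; 31:C/U; 35:C/A.
36 of the 42 sites match, so the percent identity is 36/42 × 100 = 85.71%.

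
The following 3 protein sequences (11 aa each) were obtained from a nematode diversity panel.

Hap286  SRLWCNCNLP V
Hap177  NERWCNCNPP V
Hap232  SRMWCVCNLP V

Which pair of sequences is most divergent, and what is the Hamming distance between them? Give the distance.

5

Pairwise Hamming distances:
  Hap286 vs Hap177: 4
  Hap286 vs Hap232: 2
  Hap177 vs Hap232: 5
The largest is 5, between Hap177 and Hap232.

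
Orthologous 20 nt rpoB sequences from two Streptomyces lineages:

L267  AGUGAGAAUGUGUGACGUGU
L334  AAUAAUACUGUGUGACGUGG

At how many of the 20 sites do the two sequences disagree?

5

The sequences differ at positions 2 (G/A), 4 (G/A), 6 (G/U), 8 (A/C), 20 (U/G).
That gives 5 mismatches out of 20 aligned sites, so the Hamming distance is 5.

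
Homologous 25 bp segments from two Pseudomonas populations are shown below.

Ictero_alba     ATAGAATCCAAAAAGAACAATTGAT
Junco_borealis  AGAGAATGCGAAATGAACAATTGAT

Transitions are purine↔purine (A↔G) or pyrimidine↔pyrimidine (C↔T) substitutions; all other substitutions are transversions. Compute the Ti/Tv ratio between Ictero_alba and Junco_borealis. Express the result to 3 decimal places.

0.333

The sequences differ at positions 2 (T/G, transversion), 8 (C/G, transversion), 10 (A/G, transition), 14 (A/T, transversion).
Of the 4 differences, 1 transition and 3 transversions, so Ti/Tv = 1/3 = 0.333.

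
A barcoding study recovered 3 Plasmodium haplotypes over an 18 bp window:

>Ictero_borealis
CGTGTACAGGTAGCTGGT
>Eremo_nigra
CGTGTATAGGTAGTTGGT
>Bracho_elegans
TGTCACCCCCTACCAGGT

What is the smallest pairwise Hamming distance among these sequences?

Pairwise Hamming distances:
  Ictero_borealis vs Eremo_nigra: 2
  Ictero_borealis vs Bracho_elegans: 9
  Eremo_nigra vs Bracho_elegans: 11
The smallest is 2, between Ictero_borealis and Eremo_nigra.

2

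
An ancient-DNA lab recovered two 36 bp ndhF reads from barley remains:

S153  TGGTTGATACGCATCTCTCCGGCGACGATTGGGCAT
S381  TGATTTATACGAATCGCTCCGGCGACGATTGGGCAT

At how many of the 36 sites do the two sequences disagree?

4

The sequences differ at positions 3 (G/A), 6 (G/T), 12 (C/A), 16 (T/G).
That gives 4 mismatches out of 36 aligned sites, so the Hamming distance is 4.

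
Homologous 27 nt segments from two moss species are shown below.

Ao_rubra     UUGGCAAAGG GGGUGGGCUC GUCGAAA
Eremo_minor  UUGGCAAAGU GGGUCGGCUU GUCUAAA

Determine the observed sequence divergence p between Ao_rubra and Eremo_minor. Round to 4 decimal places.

Differing sites — 10:G/U; 15:G/C; 20:C/U; 24:G/U.
There are 4 differences over 27 sites, so p = 4/27 = 0.1481.

0.1481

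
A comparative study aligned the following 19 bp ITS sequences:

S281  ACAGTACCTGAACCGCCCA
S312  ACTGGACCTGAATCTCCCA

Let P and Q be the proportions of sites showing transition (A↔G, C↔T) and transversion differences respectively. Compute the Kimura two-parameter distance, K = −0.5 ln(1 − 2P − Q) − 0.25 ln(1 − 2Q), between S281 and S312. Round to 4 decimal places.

Mismatches occur at site 3 (A↔T, transversion), site 5 (T↔G, transversion), site 13 (C↔T, transition), site 15 (G↔T, transversion).
Of the 4 differences, 1 transition and 3 transversions over 19 sites: P = 1/19 = 0.052632, Q = 3/19 = 0.157895.
d = −0.5·ln(0.736841) − 0.25·ln(0.684210) = −0.5·(-0.305383) − 0.25·(-0.379490) = 0.2476.

0.2476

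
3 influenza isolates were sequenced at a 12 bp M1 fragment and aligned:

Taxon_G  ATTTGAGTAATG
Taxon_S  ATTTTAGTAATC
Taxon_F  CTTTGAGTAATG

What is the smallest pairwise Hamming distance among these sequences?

1

Pairwise Hamming distances:
  Taxon_G vs Taxon_S: 2
  Taxon_G vs Taxon_F: 1
  Taxon_S vs Taxon_F: 3
The smallest is 1, between Taxon_G and Taxon_F.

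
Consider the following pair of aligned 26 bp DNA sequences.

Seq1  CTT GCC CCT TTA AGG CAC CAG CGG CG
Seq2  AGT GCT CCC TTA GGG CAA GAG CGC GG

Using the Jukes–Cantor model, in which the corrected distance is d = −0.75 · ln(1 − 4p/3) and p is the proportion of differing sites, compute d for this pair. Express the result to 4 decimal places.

Mismatches occur at site 1 (C↔A), site 2 (T↔G), site 6 (C↔T), site 9 (T↔C), site 13 (A↔G), site 18 (C↔A), site 19 (C↔G), site 24 (G↔C), site 25 (C↔G).
p = 9/26 = 0.346154.
d = −0.75 · ln(1 − (4/3)·0.346154) = −0.75 · ln(0.538461) = −0.75 · (-0.619040) = 0.4643.

0.4643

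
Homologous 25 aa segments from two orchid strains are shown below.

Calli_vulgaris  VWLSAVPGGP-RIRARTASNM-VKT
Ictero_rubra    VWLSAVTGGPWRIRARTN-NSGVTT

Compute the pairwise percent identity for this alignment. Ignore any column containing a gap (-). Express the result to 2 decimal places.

81.82%

Excluding the 3 gap columns leaves 22 comparable sites.
The sequences differ at positions 7 (P/T), 18 (A/N), 21 (M/S), 24 (K/T).
18 of the 22 comparable sites match, so the percent identity is 18/22 × 100 = 81.82%.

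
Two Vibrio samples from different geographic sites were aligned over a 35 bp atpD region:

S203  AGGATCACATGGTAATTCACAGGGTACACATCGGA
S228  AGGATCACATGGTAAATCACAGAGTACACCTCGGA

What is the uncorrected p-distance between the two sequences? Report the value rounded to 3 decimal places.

0.086

The sequences differ at positions 16 (T/A), 23 (G/A), 30 (A/C).
There are 3 differences over 35 sites, so p = 3/35 = 0.086.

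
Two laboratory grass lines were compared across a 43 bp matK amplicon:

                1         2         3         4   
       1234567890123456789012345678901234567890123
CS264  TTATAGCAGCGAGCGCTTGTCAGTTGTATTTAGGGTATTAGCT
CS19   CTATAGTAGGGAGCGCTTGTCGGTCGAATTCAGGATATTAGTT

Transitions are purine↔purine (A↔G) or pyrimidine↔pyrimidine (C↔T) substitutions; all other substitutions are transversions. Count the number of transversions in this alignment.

The sequences differ at positions 1 (T/C, transition), 7 (C/T, transition), 10 (C/G, transversion), 22 (A/G, transition), 25 (T/C, transition), 27 (T/A, transversion), 31 (T/C, transition), 35 (G/A, transition), 42 (C/T, transition).
Of the 9 differences, 7 transitions and 2 transversions, so the answer is 2.

2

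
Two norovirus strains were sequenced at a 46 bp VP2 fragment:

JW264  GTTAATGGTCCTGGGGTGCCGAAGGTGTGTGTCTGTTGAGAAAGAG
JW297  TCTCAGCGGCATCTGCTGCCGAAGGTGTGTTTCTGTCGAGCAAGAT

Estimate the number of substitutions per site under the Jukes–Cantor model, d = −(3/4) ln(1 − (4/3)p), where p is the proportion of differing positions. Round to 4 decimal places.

0.3904

Differing sites — 1:G/T; 2:T/C; 4:A/C; 6:T/G; 7:G/C; 9:T/G; 11:C/A; 13:G/C; 14:G/T; 16:G/C; 31:G/T; 37:T/C; 41:A/C; 46:G/T.
p = 14/46 = 0.304348.
d = −0.75 · ln(1 − (4/3)·0.304348) = −0.75 · ln(0.594203) = −0.75 · (-0.520534) = 0.3904.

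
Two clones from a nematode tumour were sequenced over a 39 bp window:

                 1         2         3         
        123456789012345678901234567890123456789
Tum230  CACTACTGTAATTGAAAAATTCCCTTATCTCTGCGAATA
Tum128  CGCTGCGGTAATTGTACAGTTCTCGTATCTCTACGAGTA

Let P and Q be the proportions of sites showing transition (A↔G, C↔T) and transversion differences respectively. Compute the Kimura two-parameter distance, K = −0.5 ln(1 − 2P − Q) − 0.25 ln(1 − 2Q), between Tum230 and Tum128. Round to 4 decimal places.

0.3214

Differing sites — 2:A/G (Ti); 5:A/G (Ti); 7:T/G (Tv); 15:A/T (Tv); 17:A/C (Tv); 19:A/G (Ti); 23:C/T (Ti); 25:T/G (Tv); 33:G/A (Ti); 37:A/G (Ti).
Of the 10 differences, 6 transitions and 4 transversions over 39 sites: P = 6/39 = 0.153846, Q = 4/39 = 0.102564.
d = −0.5·ln(0.589744) − 0.25·ln(0.794872) = −0.5·(-0.528067) − 0.25·(-0.229574) = 0.3214.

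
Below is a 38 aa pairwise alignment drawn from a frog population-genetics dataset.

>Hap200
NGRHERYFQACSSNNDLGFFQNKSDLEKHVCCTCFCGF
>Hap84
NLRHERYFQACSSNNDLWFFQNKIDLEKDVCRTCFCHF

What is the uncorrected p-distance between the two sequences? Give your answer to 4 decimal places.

Differing sites — 2:G/L; 18:G/W; 24:S/I; 29:H/D; 32:C/R; 37:G/H.
There are 6 differences over 38 sites, so p = 6/38 = 0.1579.

0.1579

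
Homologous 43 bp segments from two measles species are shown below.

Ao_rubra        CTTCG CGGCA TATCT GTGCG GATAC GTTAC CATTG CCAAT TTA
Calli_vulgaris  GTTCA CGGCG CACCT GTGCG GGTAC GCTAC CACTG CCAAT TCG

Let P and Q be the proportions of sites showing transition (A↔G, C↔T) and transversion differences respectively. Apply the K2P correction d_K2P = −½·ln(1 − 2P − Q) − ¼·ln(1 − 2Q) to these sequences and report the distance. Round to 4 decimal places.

Differing sites — 1:C/G (Tv); 5:G/A (Ti); 10:A/G (Ti); 11:T/C (Ti); 13:T/C (Ti); 22:A/G (Ti); 27:T/C (Ti); 33:T/C (Ti); 42:T/C (Ti); 43:A/G (Ti).
Of the 10 differences, 9 transitions and 1 transversion over 43 sites: P = 9/43 = 0.209302, Q = 1/43 = 0.023256.
d = −0.5·ln(0.558140) − 0.25·ln(0.953488) = −0.5·(-0.583145) − 0.25·(-0.047628) = 0.3035.

0.3035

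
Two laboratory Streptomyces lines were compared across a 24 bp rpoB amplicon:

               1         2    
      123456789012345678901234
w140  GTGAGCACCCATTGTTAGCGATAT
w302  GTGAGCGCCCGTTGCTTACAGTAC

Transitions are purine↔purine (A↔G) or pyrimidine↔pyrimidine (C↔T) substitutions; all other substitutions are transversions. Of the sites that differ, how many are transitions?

7

Differing sites — 7:A/G (Ti); 11:A/G (Ti); 15:T/C (Ti); 17:A/T (Tv); 18:G/A (Ti); 20:G/A (Ti); 21:A/G (Ti); 24:T/C (Ti).
Of the 8 differences, 7 transitions and 1 transversion, so the answer is 7.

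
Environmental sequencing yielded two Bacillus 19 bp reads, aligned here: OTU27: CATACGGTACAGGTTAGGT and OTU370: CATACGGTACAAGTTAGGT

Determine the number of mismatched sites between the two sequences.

1

The sequences differ at position 12 (G/A).
That gives 1 mismatch out of 19 aligned sites, so the Hamming distance is 1.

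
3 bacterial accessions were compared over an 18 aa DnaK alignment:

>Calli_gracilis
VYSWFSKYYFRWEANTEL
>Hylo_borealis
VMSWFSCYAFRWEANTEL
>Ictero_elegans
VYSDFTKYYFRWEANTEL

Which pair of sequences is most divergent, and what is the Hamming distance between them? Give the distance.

Pairwise Hamming distances:
  Calli_gracilis vs Hylo_borealis: 3
  Calli_gracilis vs Ictero_elegans: 2
  Hylo_borealis vs Ictero_elegans: 5
The largest is 5, between Hylo_borealis and Ictero_elegans.

5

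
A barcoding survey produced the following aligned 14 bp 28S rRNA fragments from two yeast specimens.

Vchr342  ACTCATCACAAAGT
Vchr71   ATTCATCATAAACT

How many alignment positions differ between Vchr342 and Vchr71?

The sequences differ at positions 2 (C/T), 9 (C/T), 13 (G/C).
That gives 3 mismatches out of 14 aligned sites, so the Hamming distance is 3.

3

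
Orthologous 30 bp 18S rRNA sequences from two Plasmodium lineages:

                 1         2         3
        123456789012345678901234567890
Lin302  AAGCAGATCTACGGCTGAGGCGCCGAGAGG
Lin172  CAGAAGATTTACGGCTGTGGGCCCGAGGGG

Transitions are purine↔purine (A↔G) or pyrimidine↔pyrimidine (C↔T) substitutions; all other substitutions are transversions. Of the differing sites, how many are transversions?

Differing sites — 1:A/C (Tv); 4:C/A (Tv); 9:C/T (Ti); 18:A/T (Tv); 21:C/G (Tv); 22:G/C (Tv); 28:A/G (Ti).
Of the 7 differences, 2 transitions and 5 transversions, so the answer is 5.

5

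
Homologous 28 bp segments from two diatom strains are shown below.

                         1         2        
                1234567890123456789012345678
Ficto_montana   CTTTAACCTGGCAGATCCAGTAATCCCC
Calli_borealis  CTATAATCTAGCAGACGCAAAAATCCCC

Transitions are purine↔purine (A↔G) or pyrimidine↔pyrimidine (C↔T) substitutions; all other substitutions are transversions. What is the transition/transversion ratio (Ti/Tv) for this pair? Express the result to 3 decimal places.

1.333

The sequences differ at positions 3 (T/A, transversion), 7 (C/T, transition), 10 (G/A, transition), 16 (T/C, transition), 17 (C/G, transversion), 20 (G/A, transition), 21 (T/A, transversion).
Of the 7 differences, 4 transitions and 3 transversions, so Ti/Tv = 4/3 = 1.333.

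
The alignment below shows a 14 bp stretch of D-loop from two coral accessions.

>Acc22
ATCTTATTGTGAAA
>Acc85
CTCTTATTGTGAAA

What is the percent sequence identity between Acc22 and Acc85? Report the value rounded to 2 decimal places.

92.86%

A single mismatch occurs at site 1 (A/C).
13 of the 14 sites match, so the percent identity is 13/14 × 100 = 92.86%.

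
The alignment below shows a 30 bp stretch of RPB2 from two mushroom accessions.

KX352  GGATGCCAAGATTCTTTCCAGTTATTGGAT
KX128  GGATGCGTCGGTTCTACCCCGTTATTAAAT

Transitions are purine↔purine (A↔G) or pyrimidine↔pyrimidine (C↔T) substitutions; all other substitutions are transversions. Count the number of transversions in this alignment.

5

Differing sites — 7:C/G (Tv); 8:A/T (Tv); 9:A/C (Tv); 11:A/G (Ti); 16:T/A (Tv); 17:T/C (Ti); 20:A/C (Tv); 27:G/A (Ti); 28:G/A (Ti).
Of the 9 differences, 4 transitions and 5 transversions, so the answer is 5.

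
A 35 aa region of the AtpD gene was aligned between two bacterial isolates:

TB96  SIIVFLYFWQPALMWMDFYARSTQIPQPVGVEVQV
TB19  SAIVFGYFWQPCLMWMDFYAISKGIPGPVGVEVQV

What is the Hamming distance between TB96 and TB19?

Differing sites — 2:I/A; 6:L/G; 12:A/C; 21:R/I; 23:T/K; 24:Q/G; 27:Q/G.
That gives 7 mismatches out of 35 aligned sites, so the Hamming distance is 7.

7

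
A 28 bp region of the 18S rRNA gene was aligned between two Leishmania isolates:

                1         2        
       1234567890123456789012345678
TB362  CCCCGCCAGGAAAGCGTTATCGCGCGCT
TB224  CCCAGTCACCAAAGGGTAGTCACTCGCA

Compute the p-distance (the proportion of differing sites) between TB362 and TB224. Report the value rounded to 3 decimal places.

0.357

Mismatches occur at site 4 (C→A), site 6 (C→T), site 9 (G→C), site 10 (G→C), site 15 (C→G), site 18 (T→A), site 19 (A→G), site 22 (G→A), site 24 (G→T), site 28 (T→A).
There are 10 differences over 28 sites, so p = 10/28 = 0.357.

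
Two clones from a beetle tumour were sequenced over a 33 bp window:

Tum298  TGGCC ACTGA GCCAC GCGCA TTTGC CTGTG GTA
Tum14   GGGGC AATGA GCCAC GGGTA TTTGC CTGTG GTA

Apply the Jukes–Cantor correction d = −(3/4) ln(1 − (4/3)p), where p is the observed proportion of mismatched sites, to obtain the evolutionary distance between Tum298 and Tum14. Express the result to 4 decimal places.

The sequences differ at positions 1 (T/G), 4 (C/G), 7 (C/A), 17 (C/G), 19 (C/T).
p = 5/33 = 0.151515.
d = −0.75 · ln(1 − (4/3)·0.151515) = −0.75 · ln(0.797980) = −0.75 · (-0.225672) = 0.1693.

0.1693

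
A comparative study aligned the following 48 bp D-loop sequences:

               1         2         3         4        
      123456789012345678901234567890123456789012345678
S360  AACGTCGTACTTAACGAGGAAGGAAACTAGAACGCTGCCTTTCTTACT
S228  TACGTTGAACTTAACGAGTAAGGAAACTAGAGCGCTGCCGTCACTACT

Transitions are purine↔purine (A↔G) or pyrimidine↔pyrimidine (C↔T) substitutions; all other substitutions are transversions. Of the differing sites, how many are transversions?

5

Differing sites — 1:A/T (Tv); 6:C/T (Ti); 8:T/A (Tv); 19:G/T (Tv); 32:A/G (Ti); 40:T/G (Tv); 42:T/C (Ti); 43:C/A (Tv); 44:T/C (Ti).
Of the 9 differences, 4 transitions and 5 transversions, so the answer is 5.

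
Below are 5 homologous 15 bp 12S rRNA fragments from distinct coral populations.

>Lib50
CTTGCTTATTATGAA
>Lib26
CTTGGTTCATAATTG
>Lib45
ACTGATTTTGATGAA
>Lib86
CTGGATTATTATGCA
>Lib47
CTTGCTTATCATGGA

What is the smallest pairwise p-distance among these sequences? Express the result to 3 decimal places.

Pairwise Hamming distances:
  Lib50 vs Lib26: 7
  Lib50 vs Lib45: 5
  Lib50 vs Lib86: 3
  Lib50 vs Lib47: 2
  Lib26 vs Lib45: 10
  Lib26 vs Lib86: 8
  Lib26 vs Lib47: 8
  Lib45 vs Lib86: 6
  Lib45 vs Lib47: 6
  Lib86 vs Lib47: 4
The smallest is 2 mismatches, between Lib50 and Lib47; p = 2/15 = 0.133.

0.133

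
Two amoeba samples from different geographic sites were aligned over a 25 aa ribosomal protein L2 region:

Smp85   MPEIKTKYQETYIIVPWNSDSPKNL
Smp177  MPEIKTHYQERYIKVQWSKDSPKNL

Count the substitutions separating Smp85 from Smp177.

Mismatches occur at site 7 (K/H), site 11 (T/R), site 14 (I/K), site 16 (P/Q), site 18 (N/S), site 19 (S/K).
That gives 6 mismatches out of 25 aligned sites, so the Hamming distance is 6.

6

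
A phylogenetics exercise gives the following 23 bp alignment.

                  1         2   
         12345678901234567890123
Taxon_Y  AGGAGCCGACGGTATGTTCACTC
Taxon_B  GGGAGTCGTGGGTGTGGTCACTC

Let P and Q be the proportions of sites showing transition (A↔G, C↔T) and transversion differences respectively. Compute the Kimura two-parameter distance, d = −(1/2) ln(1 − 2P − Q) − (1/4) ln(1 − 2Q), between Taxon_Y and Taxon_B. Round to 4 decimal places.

Mismatches occur at site 1 (A/G, transition), site 6 (C/T, transition), site 9 (A/T, transversion), site 10 (C/G, transversion), site 14 (A/G, transition), site 17 (T/G, transversion).
Of the 6 differences, 3 transitions and 3 transversions over 23 sites: P = 3/23 = 0.130435, Q = 3/23 = 0.130435.
d = −0.5·ln(0.608695) − 0.25·ln(0.739130) = −0.5·(-0.496438) − 0.25·(-0.302281) = 0.3238.

0.3238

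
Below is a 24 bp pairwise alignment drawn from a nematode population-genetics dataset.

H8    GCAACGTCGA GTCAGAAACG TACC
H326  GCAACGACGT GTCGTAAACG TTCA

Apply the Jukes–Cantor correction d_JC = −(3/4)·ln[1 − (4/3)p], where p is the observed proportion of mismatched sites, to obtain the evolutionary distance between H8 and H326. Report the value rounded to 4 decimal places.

0.3041

Mismatches occur at site 7 (T↔A), site 10 (A↔T), site 14 (A↔G), site 15 (G↔T), site 22 (A↔T), site 24 (C↔A).
p = 6/24 = 0.250000.
d = −0.75 · ln(1 − (4/3)·0.250000) = −0.75 · ln(0.666667) = −0.75 · (-0.405465) = 0.3041.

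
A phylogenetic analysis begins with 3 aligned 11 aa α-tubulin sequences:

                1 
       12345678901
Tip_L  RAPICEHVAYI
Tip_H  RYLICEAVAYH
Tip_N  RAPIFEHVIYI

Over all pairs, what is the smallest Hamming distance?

Pairwise Hamming distances:
  Tip_L vs Tip_H: 4
  Tip_L vs Tip_N: 2
  Tip_H vs Tip_N: 6
The smallest is 2, between Tip_L and Tip_N.

2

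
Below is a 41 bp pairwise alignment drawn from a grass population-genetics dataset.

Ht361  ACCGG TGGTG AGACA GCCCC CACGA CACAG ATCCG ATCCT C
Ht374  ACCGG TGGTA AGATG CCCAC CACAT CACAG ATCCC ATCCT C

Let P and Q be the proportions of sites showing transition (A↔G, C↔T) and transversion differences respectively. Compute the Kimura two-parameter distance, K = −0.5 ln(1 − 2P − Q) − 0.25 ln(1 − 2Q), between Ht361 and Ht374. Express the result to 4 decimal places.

Differing sites — 10:G/A (Ti); 14:C/T (Ti); 15:A/G (Ti); 16:G/C (Tv); 19:C/A (Tv); 24:G/A (Ti); 25:A/T (Tv); 35:G/C (Tv).
Of the 8 differences, 4 transitions and 4 transversions over 41 sites: P = 4/41 = 0.097561, Q = 4/41 = 0.097561.
d = −0.5·ln(0.707317) − 0.25·ln(0.804878) = −0.5·(-0.346276) − 0.25·(-0.217065) = 0.2274.

0.2274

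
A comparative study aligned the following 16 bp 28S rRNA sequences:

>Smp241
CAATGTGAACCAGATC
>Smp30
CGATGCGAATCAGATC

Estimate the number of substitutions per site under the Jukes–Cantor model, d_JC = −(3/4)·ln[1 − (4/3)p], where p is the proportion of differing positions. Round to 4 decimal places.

0.2158

Mismatches occur at site 2 (A/G), site 6 (T/C), site 10 (C/T).
p = 3/16 = 0.187500.
d = −0.75 · ln(1 − (4/3)·0.187500) = −0.75 · ln(0.750000) = −0.75 · (-0.287682) = 0.2158.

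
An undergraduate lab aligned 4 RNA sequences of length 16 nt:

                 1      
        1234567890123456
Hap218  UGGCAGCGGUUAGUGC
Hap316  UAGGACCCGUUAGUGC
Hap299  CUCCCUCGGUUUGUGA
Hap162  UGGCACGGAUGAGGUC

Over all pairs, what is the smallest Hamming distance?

Pairwise Hamming distances:
  Hap218 vs Hap316: 4
  Hap218 vs Hap299: 7
  Hap218 vs Hap162: 6
  Hap316 vs Hap299: 9
  Hap316 vs Hap162: 8
  Hap299 vs Hap162: 12
The smallest is 4, between Hap218 and Hap316.

4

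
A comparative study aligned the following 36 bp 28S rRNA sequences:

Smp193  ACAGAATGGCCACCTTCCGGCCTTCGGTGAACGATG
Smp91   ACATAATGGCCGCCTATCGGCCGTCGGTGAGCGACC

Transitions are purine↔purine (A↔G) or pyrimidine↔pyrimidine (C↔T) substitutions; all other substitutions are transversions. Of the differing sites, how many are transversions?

4

Differing sites — 4:G/T (Tv); 12:A/G (Ti); 16:T/A (Tv); 17:C/T (Ti); 23:T/G (Tv); 31:A/G (Ti); 35:T/C (Ti); 36:G/C (Tv).
Of the 8 differences, 4 transitions and 4 transversions, so the answer is 4.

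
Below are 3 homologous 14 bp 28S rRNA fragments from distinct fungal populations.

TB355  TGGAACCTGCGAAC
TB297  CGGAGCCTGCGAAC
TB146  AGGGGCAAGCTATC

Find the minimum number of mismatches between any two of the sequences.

Pairwise Hamming distances:
  TB355 vs TB297: 2
  TB355 vs TB146: 7
  TB297 vs TB146: 6
The smallest is 2, between TB355 and TB297.

2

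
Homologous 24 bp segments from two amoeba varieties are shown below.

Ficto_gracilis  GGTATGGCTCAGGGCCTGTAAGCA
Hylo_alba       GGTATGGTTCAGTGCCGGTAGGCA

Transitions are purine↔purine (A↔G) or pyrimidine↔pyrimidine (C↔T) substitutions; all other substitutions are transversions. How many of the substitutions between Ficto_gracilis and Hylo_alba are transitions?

2

Mismatches occur at site 8 (C↔T, transition), site 13 (G↔T, transversion), site 17 (T↔G, transversion), site 21 (A↔G, transition).
Of the 4 differences, 2 transitions and 2 transversions, so the answer is 2.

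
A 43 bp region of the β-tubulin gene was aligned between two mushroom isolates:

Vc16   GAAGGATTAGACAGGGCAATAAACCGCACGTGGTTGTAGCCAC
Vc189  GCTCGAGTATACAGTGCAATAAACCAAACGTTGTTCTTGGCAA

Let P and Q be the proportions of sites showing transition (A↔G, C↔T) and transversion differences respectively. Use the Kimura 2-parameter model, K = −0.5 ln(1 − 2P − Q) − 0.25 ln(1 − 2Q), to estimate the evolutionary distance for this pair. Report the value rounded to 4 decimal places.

Differing sites — 2:A/C (Tv); 3:A/T (Tv); 4:G/C (Tv); 7:T/G (Tv); 10:G/T (Tv); 15:G/T (Tv); 26:G/A (Ti); 27:C/A (Tv); 32:G/T (Tv); 36:G/C (Tv); 38:A/T (Tv); 40:C/G (Tv); 43:C/A (Tv).
Of the 13 differences, 1 transition and 12 transversions over 43 sites: P = 1/43 = 0.023256, Q = 12/43 = 0.279070.
d = −0.5·ln(0.674418) − 0.25·ln(0.441860) = −0.5·(-0.393905) − 0.25·(-0.816762) = 0.4011.

0.4011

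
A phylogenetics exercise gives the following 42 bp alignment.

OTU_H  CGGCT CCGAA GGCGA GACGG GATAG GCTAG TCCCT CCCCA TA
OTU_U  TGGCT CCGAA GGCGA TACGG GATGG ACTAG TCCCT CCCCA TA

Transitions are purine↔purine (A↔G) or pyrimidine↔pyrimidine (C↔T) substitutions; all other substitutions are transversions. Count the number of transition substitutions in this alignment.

Mismatches occur at site 1 (C/T, transition), site 16 (G/T, transversion), site 24 (A/G, transition), site 26 (G/A, transition).
Of the 4 differences, 3 transitions and 1 transversion, so the answer is 3.

3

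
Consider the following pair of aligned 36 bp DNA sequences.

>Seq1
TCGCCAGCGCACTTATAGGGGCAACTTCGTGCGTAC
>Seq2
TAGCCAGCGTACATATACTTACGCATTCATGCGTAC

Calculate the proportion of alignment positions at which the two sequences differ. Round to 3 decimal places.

0.306

Mismatches occur at site 2 (C→A), site 10 (C→T), site 13 (T→A), site 18 (G→C), site 19 (G→T), site 20 (G→T), site 21 (G→A), site 23 (A→G), site 24 (A→C), site 25 (C→A), site 29 (G→A).
There are 11 differences over 36 sites, so p = 11/36 = 0.306.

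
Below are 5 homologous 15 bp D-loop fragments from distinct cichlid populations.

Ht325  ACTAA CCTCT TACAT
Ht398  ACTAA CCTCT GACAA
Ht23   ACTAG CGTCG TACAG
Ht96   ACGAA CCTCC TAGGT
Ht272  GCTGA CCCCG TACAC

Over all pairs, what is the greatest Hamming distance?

8

Pairwise Hamming distances:
  Ht325 vs Ht398: 2
  Ht325 vs Ht23: 4
  Ht325 vs Ht96: 4
  Ht325 vs Ht272: 5
  Ht398 vs Ht23: 5
  Ht398 vs Ht96: 6
  Ht398 vs Ht272: 6
  Ht23 vs Ht96: 7
  Ht23 vs Ht272: 6
  Ht96 vs Ht272: 8
The largest is 8, between Ht96 and Ht272.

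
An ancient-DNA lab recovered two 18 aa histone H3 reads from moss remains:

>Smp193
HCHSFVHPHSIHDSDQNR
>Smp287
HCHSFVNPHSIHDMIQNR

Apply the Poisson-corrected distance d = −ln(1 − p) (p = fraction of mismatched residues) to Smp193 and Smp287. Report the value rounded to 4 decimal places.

0.1823

The sequences differ at positions 7 (H/N), 14 (S/M), 15 (D/I).
p = 3/18 = 0.166667.
d = −ln(1 − 0.166667) = −ln(0.833333) = 0.1823.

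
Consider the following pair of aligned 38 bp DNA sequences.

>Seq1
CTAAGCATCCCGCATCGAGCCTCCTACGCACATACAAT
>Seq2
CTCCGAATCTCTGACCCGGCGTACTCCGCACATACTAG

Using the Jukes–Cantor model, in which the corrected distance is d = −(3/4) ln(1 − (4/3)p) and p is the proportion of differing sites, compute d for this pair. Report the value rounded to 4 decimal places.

The sequences differ at positions 3 (A/C), 4 (A/C), 6 (C/A), 10 (C/T), 12 (G/T), 13 (C/G), 15 (T/C), 17 (G/C), 18 (A/G), 21 (C/G), 23 (C/A), 26 (A/C), 36 (A/T), 38 (T/G).
p = 14/38 = 0.368421.
d = −0.75 · ln(1 − (4/3)·0.368421) = −0.75 · ln(0.508772) = −0.75 · (-0.675755) = 0.5068.

0.5068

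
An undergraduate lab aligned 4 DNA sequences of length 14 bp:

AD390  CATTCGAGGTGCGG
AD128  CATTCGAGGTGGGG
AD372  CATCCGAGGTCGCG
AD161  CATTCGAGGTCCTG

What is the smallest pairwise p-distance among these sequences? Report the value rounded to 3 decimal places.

0.071

Pairwise Hamming distances:
  AD390 vs AD128: 1
  AD390 vs AD372: 4
  AD390 vs AD161: 2
  AD128 vs AD372: 3
  AD128 vs AD161: 3
  AD372 vs AD161: 3
The smallest is 1 mismatch, between AD390 and AD128; p = 1/14 = 0.071.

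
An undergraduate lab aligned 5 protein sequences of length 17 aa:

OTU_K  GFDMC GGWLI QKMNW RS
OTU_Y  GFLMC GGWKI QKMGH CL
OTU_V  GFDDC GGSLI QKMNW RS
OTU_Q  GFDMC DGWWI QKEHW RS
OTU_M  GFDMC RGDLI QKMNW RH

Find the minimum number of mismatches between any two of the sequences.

Pairwise Hamming distances:
  OTU_K vs OTU_Y: 6
  OTU_K vs OTU_V: 2
  OTU_K vs OTU_Q: 4
  OTU_K vs OTU_M: 3
  OTU_Y vs OTU_V: 8
  OTU_Y vs OTU_Q: 8
  OTU_Y vs OTU_M: 8
  OTU_V vs OTU_Q: 6
  OTU_V vs OTU_M: 4
  OTU_Q vs OTU_M: 6
The smallest is 2, between OTU_K and OTU_V.

2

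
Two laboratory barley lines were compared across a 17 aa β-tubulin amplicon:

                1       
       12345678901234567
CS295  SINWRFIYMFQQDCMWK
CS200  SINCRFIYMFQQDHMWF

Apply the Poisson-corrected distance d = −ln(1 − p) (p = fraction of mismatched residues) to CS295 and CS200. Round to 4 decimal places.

0.1942

The sequences differ at positions 4 (W/C), 14 (C/H), 17 (K/F).
p = 3/17 = 0.176471.
d = −ln(1 − 0.176471) = −ln(0.823529) = 0.1942.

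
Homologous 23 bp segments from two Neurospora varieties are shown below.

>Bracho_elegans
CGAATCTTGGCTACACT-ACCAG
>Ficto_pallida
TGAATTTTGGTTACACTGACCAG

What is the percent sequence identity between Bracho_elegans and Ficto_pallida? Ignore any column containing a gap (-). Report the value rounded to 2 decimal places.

86.36%

Excluding the 1 gap column leaves 22 comparable sites.
Differing sites — 1:C/T; 6:C/T; 11:C/T.
19 of the 22 comparable sites match, so the percent identity is 19/22 × 100 = 86.36%.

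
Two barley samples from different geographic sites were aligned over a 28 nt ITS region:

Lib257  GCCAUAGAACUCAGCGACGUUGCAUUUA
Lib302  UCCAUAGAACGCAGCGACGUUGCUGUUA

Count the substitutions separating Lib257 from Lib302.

4

Mismatches occur at site 1 (G/U), site 11 (U/G), site 24 (A/U), site 25 (U/G).
That gives 4 mismatches out of 28 aligned sites, so the Hamming distance is 4.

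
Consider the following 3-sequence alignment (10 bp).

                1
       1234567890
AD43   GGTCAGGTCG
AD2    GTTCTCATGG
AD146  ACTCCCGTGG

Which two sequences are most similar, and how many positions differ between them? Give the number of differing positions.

Pairwise Hamming distances:
  AD43 vs AD2: 5
  AD43 vs AD146: 5
  AD2 vs AD146: 4
The smallest is 4, between AD2 and AD146.

4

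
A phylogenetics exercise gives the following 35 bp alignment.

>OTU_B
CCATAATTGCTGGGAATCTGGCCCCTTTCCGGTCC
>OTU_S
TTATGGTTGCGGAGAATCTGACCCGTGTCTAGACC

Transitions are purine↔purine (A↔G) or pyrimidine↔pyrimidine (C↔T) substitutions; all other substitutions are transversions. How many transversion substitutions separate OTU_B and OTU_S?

Differing sites — 1:C/T (Ti); 2:C/T (Ti); 5:A/G (Ti); 6:A/G (Ti); 11:T/G (Tv); 13:G/A (Ti); 21:G/A (Ti); 25:C/G (Tv); 27:T/G (Tv); 30:C/T (Ti); 31:G/A (Ti); 33:T/A (Tv).
Of the 12 differences, 8 transitions and 4 transversions, so the answer is 4.

4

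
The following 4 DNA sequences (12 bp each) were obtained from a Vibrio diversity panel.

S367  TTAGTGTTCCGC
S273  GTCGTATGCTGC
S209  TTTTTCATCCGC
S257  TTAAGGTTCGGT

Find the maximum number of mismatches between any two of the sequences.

Pairwise Hamming distances:
  S367 vs S273: 5
  S367 vs S209: 4
  S367 vs S257: 4
  S273 vs S209: 7
  S273 vs S257: 8
  S209 vs S257: 7
The largest is 8, between S273 and S257.

8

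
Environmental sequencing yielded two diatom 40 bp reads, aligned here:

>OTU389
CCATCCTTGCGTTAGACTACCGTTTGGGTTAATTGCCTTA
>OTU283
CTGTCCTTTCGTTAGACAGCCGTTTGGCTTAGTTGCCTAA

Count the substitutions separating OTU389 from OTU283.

Differing sites — 2:C/T; 3:A/G; 9:G/T; 18:T/A; 19:A/G; 28:G/C; 32:A/G; 39:T/A.
That gives 8 mismatches out of 40 aligned sites, so the Hamming distance is 8.

8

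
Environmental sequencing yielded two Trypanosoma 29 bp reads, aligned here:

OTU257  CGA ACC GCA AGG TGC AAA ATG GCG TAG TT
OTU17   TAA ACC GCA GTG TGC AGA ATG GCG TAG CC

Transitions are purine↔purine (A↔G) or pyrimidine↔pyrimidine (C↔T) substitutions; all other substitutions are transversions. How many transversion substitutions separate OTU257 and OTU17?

Differing sites — 1:C/T (Ti); 2:G/A (Ti); 10:A/G (Ti); 11:G/T (Tv); 17:A/G (Ti); 28:T/C (Ti); 29:T/C (Ti).
Of the 7 differences, 6 transitions and 1 transversion, so the answer is 1.

1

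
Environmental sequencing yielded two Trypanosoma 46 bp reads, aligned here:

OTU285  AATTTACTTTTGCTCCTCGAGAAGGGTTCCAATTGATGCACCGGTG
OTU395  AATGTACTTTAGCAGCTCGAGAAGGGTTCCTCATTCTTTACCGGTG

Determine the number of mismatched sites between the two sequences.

11

Mismatches occur at site 4 (T/G), site 11 (T/A), site 14 (T/A), site 15 (C/G), site 31 (A/T), site 32 (A/C), site 33 (T/A), site 35 (G/T), site 36 (A/C), site 38 (G/T), site 39 (C/T).
That gives 11 mismatches out of 46 aligned sites, so the Hamming distance is 11.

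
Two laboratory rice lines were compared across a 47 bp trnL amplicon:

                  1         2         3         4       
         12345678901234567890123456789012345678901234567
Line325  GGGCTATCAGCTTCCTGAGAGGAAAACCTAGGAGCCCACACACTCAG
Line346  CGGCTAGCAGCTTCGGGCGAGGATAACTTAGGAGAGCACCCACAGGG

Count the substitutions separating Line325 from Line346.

13

Mismatches occur at site 1 (G→C), site 7 (T→G), site 15 (C→G), site 16 (T→G), site 18 (A→C), site 24 (A→T), site 28 (C→T), site 35 (C→A), site 36 (C→G), site 40 (A→C), site 44 (T→A), site 45 (C→G), site 46 (A→G).
That gives 13 mismatches out of 47 aligned sites, so the Hamming distance is 13.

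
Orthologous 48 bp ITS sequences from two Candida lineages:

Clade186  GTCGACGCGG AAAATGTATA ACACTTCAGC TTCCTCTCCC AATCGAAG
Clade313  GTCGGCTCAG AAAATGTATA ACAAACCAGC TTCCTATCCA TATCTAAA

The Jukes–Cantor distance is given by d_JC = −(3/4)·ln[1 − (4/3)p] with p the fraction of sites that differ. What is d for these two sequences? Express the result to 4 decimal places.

0.2735

Mismatches occur at site 5 (A↔G), site 7 (G↔T), site 9 (G↔A), site 24 (C↔A), site 25 (T↔A), site 26 (T↔C), site 36 (C↔A), site 40 (C↔A), site 41 (A↔T), site 45 (G↔T), site 48 (G↔A).
p = 11/48 = 0.229167.
d = −0.75 · ln(1 − (4/3)·0.229167) = −0.75 · ln(0.694444) = −0.75 · (-0.364644) = 0.2735.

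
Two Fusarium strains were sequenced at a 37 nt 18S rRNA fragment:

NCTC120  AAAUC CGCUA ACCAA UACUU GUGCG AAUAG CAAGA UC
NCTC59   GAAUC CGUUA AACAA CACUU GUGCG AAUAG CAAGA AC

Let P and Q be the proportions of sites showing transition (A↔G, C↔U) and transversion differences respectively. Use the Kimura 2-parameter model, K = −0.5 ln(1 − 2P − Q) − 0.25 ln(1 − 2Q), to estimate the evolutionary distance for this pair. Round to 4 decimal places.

Differing sites — 1:A/G (Ti); 8:C/U (Ti); 12:C/A (Tv); 16:U/C (Ti); 36:U/A (Tv).
Of the 5 differences, 3 transitions and 2 transversions over 37 sites: P = 3/37 = 0.081081, Q = 2/37 = 0.054054.
d = −0.5·ln(0.783784) − 0.25·ln(0.891892) = −0.5·(-0.243622) − 0.25·(-0.114410) = 0.1504.

0.1504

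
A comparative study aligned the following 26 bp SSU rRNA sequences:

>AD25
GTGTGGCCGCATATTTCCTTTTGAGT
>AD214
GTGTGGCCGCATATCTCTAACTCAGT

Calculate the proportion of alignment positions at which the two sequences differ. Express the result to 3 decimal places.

0.231

Differing sites — 15:T/C; 18:C/T; 19:T/A; 20:T/A; 21:T/C; 23:G/C.
There are 6 differences over 26 sites, so p = 6/26 = 0.231.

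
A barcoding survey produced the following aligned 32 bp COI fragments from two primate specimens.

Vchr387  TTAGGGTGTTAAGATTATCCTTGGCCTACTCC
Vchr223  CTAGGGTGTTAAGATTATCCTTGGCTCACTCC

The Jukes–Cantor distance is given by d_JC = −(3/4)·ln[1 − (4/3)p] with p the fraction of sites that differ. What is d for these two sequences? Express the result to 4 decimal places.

Differing sites — 1:T/C; 26:C/T; 27:T/C.
p = 3/32 = 0.093750.
d = −0.75 · ln(1 − (4/3)·0.093750) = −0.75 · ln(0.875000) = −0.75 · (-0.133531) = 0.1001.

0.1001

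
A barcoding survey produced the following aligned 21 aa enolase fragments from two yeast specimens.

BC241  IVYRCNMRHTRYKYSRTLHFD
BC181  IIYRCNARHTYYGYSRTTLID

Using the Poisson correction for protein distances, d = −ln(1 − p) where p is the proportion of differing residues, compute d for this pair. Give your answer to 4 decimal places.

Differing sites — 2:V/I; 7:M/A; 11:R/Y; 13:K/G; 18:L/T; 19:H/L; 20:F/I.
p = 7/21 = 0.333333.
d = −ln(1 − 0.333333) = −ln(0.666667) = 0.4055.

0.4055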